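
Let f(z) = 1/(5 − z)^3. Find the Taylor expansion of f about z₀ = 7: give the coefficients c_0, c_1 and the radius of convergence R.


Let w = z − z₀, so z = z₀ + w.
Then 5 − z = 5 − (z₀ + w) = (5 − z₀) − w = -2 − w.
f(z) = 1/(-2 − w)^3 = (1/(-2)^3) · (1 − w/(-2))^{−3}.
By the binomial series (1−u)^{−3} = Σ_{n≥0} C(n+2, 2) u^n for |u|<1, with u = w/(-2):
  c_n = C(n+2, 2) / (-2)^(n+3).
  c_0 = 1/(-2)^3 = -1/8.
  c_1 = 3/(-2)^4 = 3/16.
The series is valid for |w/d| < 1, i.e. |z − z₀| < |d|.
Radius of convergence: R = |5 − z₀| = |-2| = 2 (distance from z₀ to the singularity z = 5).

c_0 = -1/8, c_1 = 3/16; R = 2.


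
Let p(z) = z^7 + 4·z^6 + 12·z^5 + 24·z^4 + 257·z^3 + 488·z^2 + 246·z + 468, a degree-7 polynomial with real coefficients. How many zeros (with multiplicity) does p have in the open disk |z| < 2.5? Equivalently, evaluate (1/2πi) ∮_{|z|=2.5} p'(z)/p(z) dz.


The zeros of p are: -2, (2 + 3i), (2 - 3i), (-3 + 3i), (-3 - 3i), (0 + 1i), (0 - 1i).
Their magnitudes are: 2, 3.606, 3.606, 4.243, 4.243, 1, 1.
Zeros with |z| < R = 2.5: -2, (0 + 1i), (0 - 1i).
Count = 3.
By the argument principle, (1/2πi) ∮_{|z|=R} p'(z)/p(z) dz equals exactly this count.

Number of zeros inside |z| < 2.5: 3.


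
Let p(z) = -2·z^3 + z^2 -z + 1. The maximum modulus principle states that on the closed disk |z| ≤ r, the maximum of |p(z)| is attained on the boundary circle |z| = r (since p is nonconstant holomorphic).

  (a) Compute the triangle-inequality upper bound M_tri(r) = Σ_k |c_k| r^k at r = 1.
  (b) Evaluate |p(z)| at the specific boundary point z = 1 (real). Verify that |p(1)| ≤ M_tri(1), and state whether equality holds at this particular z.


Coefficients: c_0 = 1, c_1 = -1, c_2 = 1, c_3 = -2. Radius r = 1.
Part (a). Triangle bound: M_tri(r) = Σ_k |c_k| r^k
  = |1|·1^0 + |-1|·1^1 + |1|·1^2 + |-2|·1^3
  = 1 + 1 + 1 + 2 = 5.
This bounds M(r) := max_{|z|=r} |p(z)| from above; equality holds iff all terms c_k z^k can be made to align in phase at a single z on |z|=r.
Part (b). At z = 1 (real, on the circle |z| = r):
  p(1) = (1)·1^0 + (-1)·1^1 + (1)·1^2 + (-2)·1^3 = -1.
  |p(1)| = 1.
Check: |p(1)| = 1 ≤ 5 = M_tri(1). ✓ Equality does not hold at z = 1 (the coefficients have mixed signs, so the terms do not all align in phase there).

M_tri(1) = 5; |p(1)| = 1; equality at z=1: no.


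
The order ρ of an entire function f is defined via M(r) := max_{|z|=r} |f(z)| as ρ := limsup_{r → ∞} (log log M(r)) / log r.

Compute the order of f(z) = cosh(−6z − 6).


cosh(w) is a linear combination of e^{iw} and e^{−iw} (or e^w, e^{−w} in the hyperbolic case), so |cosh(w)| ≤ e^{|w|}. With w = −6z − 6, |w| ≤ 6|z| + 6 = 6r + 6 on |z| = r, giving M(r) ≤ e^{6r + 6}, so ρ ≤ 1. On a suitable ray (z = it for sin/cos; z = t for sinh/cosh, t real → ∞), |cosh(−6z − 6)| grows like e^{6|t|}/2, so ρ ≥ 1. Hence ρ = 1.
Therefore ρ = 1.

Order ρ = 1.


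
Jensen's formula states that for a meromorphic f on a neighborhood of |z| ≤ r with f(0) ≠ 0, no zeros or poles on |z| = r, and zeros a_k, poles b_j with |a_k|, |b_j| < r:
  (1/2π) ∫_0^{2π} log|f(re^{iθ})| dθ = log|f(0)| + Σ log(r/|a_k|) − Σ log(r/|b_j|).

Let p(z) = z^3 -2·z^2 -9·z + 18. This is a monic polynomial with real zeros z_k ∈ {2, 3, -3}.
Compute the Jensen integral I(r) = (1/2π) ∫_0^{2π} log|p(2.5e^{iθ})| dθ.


Zeros: -3, 2, 3; r = 2.5.
Inside |z| < r: 2. Outside (|z| ≥ r): -3, 3.
p(0) = 18, so log|p(0)| = log(18) = 2.8904.
Apply Jensen: I(r) = log|p(0)| + Σ_k log(r/|z_k|), summed over zeros inside |z| < r.
  log(r/|z_k|) for z_k = 2: log(2.5/2) = 0.2231
  Outside zeros (-3, 3) contribute nothing to the Jensen sum.
Sum over inside zeros: 0.2231.
I(r) = log|p(0)| + (inside sum) = 2.8904 + 0.2231 = 3.1135.
Note: since some zeros are outside |z| ≤ r, the simplified n·log(r) form does NOT apply — only the inside zeros contribute.

I(r) ≈ 3.1135.


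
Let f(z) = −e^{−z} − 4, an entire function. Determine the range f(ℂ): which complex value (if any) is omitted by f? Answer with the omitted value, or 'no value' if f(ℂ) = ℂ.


Little Picard bounds the complement of f(ℂ) to at most one point.
e^{−z} is never zero on ℂ, so -1·e^{−z} takes every value in ℂ ∖ {0}. Adding -4 shifts the range to ℂ ∖ {-4}. Thus f omits exactly the value -4.

Omitted value: -4.


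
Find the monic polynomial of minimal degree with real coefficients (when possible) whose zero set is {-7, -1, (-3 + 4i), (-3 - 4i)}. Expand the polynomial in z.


The polynomial is p(z) = ∏_{α ∈ S} (z − α), where S = {-7, -1, (-3 + 4i), (-3 - 4i)}.
Expanding the product yields: p(z) = z^4 + 14·z^3 + 80·z^2 + 242·z + 175.
Note conjugate pairs combine to real quadratics: (z − (-3+4i))(z − (-3−4i)) = z² + 6z + 25.
The resulting polynomial has degree 4 and real coefficients as required.

p(z) = z^4 + 14·z^3 + 80·z^2 + 242·z + 175.


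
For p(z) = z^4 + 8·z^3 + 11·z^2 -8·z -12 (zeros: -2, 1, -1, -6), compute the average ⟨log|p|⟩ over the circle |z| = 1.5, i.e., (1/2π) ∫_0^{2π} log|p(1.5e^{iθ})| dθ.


Zeros: -6, -2, -1, 1; r = 1.5.
Inside |z| < r: -1, 1. Outside (|z| ≥ r): -6, -2.
p(0) = -12, so log|p(0)| = log(12) = 2.4849.
Apply Jensen: I(r) = log|p(0)| + Σ_k log(r/|z_k|), summed over zeros inside |z| < r.
  log(r/|z_k|) for z_k = 1: log(1.5/1) = 0.4055
  log(r/|z_k|) for z_k = -1: log(1.5/1) = 0.4055
  Outside zeros (-6, -2) contribute nothing to the Jensen sum.
Sum over inside zeros: 0.8109.
I(r) = log|p(0)| + (inside sum) = 2.4849 + 0.8109 = 3.2958.
Note: since some zeros are outside |z| ≤ r, the simplified n·log(r) form does NOT apply — only the inside zeros contribute.

I(r) ≈ 3.2958.


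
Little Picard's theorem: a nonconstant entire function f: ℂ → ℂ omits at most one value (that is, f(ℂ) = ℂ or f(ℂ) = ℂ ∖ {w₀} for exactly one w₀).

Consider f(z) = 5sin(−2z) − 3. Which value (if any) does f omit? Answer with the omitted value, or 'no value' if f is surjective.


Little Picard bounds the complement of f(ℂ) to at most one point.
sin is entire and surjective onto ℂ: for every w ∈ ℂ, sin(ζ) = w has a solution ζ ∈ ℂ (e.g., via the complex inverse arcsin). With ζ = −2z this gives z = ζ/(-2). Then 5·sin(−2z) takes every value in 5·ℂ = ℂ, and adding -3 is a bijection of ℂ. So f is surjective and omits no value. (Note: only on the real line is sin bounded by [−1, 1].)

Omitted value: no value.


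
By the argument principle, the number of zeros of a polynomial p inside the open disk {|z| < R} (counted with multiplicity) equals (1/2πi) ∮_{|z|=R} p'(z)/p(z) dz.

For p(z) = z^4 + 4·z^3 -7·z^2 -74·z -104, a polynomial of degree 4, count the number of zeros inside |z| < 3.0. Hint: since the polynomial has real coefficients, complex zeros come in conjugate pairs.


The zeros of p are: 4, (-3 + 2i), (-3 - 2i), -2.
Their magnitudes are: 4, 3.606, 3.606, 2.
Zeros with |z| < R = 3.0: -2.
Count = 1.
By the argument principle, (1/2πi) ∮_{|z|=R} p'(z)/p(z) dz equals exactly this count.

Number of zeros inside |z| < 3.0: 1.


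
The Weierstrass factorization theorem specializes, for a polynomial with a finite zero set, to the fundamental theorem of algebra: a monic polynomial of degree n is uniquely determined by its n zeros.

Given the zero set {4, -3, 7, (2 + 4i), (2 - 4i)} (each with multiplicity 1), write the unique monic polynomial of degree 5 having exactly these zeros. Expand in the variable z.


The polynomial is p(z) = ∏_{α ∈ S} (z − α), where S = {4, -3, 7, (2 + 4i), (2 - 4i)}.
Expanding the product yields: p(z) = z^5 -12·z^4 + 47·z^3 -56·z^2 -436·z + 1680.
Note conjugate pairs combine to real quadratics: (z − (2+4i))(z − (2−4i)) = z² − 4z + 20.
The resulting polynomial has degree 5 and real coefficients as required.

p(z) = z^5 -12·z^4 + 47·z^3 -56·z^2 -436·z + 1680.


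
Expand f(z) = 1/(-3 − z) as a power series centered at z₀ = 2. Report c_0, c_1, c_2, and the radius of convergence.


Let w = z − z₀, so z = z₀ + w.
Then -3 − z = -3 − (z₀ + w) = (-3 − z₀) − w = -5 − w.
f(z) = 1/(-5 − w) = (1/(-5)) · 1/(1 − w/(-5)) = Σ_{n≥0} w^n / (-5)^(n+1).
So c_n = 1/(-5)^(n+1):
  c_0 = 1/(-5)^1 = -1/5.
  c_1 = 1/(-5)^2 = 1/25.
  c_2 = 1/(-5)^3 = -1/125.
The series is valid for |w/d| < 1, i.e. |z − z₀| < |d|.
Radius of convergence: R = |-3 − z₀| = |-5| = 5 (distance from z₀ to the singularity z = -3).

c_0 = -1/5, c_1 = 1/25, c_2 = -1/125; R = 5.


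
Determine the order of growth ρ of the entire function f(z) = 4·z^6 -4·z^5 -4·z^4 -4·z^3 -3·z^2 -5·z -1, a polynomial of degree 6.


|f(z)| ≤ Σ|c_k|·r^k = O(r^6) as r → ∞. Polynomial growth is O(e^{r^ε}) for every ε > 0 (since r^6/e^{r^ε} → 0), so ρ ≤ ε for all ε > 0, i.e. ρ = 0. Every nonconstant polynomial has order 0.
Therefore ρ = 0.

Order ρ = 0.


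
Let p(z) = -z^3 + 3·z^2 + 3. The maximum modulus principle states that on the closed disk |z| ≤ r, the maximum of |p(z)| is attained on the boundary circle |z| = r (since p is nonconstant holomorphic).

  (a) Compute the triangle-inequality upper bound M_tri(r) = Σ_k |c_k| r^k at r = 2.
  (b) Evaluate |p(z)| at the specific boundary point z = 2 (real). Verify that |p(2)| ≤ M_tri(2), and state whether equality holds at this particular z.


Coefficients: c_0 = 3, c_1 = 0, c_2 = 3, c_3 = -1. Radius r = 2.
Part (a). Triangle bound: M_tri(r) = Σ_k |c_k| r^k
  = |3|·2^0 + |0|·2^1 + |3|·2^2 + |-1|·2^3
  = 3 + 0 + 12 + 8 = 23.
This bounds M(r) := max_{|z|=r} |p(z)| from above; equality holds iff all terms c_k z^k can be made to align in phase at a single z on |z|=r.
Part (b). At z = 2 (real, on the circle |z| = r):
  p(2) = (3)·2^0 + (0)·2^1 + (3)·2^2 + (-1)·2^3 = 7.
  |p(2)| = 7.
Check: |p(2)| = 7 ≤ 23 = M_tri(2). ✓ Equality does not hold at z = 2 (the coefficients have mixed signs, so the terms do not all align in phase there).

M_tri(2) = 23; |p(2)| = 7; equality at z=2: no.


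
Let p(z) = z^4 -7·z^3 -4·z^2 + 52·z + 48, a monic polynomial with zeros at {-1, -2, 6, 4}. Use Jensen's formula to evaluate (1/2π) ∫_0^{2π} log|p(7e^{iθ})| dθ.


Zeros: -2, -1, 4, 6; r = 7.
Inside |z| < r: -2, -1, 4, 6. Outside (|z| ≥ r): ∅.
p(0) = 48, so log|p(0)| = log(48) = 3.8712.
Apply Jensen: I(r) = log|p(0)| + Σ_k log(r/|z_k|), summed over zeros inside |z| < r.
  log(r/|z_k|) for z_k = -1: log(7/1) = 1.9459
  log(r/|z_k|) for z_k = -2: log(7/2) = 1.2528
  log(r/|z_k|) for z_k = 6: log(7/6) = 0.1542
  log(r/|z_k|) for z_k = 4: log(7/4) = 0.5596
Sum over inside zeros: 3.9124.
I(r) = log|p(0)| + (inside sum) = 3.8712 + 3.9124 = 7.7836.
Closed form (all zeros inside, monic): I(r) = n·log(r) = 4·log(7) = 7.7836. ✓

I(r) ≈ 7.7836.


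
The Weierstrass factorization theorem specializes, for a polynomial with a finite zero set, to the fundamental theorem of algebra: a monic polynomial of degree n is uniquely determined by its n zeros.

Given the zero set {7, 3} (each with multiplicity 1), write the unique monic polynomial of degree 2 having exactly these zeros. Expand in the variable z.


The polynomial is p(z) = ∏_{α ∈ S} (z − α), where S = {7, 3}.
Expanding the product yields: p(z) = z^2 -10·z + 21.
The resulting polynomial has degree 2 and real coefficients as required.

p(z) = z^2 -10·z + 21.


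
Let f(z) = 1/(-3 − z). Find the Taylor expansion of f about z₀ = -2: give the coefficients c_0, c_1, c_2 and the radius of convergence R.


Let w = z − z₀, so z = z₀ + w.
Then -3 − z = -3 − (z₀ + w) = (-3 − z₀) − w = -1 − w.
f(z) = 1/(-1 − w) = (1/(-1)) · 1/(1 − w/(-1)) = Σ_{n≥0} w^n / (-1)^(n+1).
So c_n = 1/(-1)^(n+1):
  c_0 = 1/(-1)^1 = -1.
  c_1 = 1/(-1)^2 = 1.
  c_2 = 1/(-1)^3 = -1.
The series is valid for |w/d| < 1, i.e. |z − z₀| < |d|.
Radius of convergence: R = |-3 − z₀| = |-1| = 1 (distance from z₀ to the singularity z = -3).

c_0 = -1, c_1 = 1, c_2 = -1; R = 1.


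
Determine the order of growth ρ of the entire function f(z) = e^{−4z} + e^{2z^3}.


Each summand is entire of order 1 and 3 respectively (as in the single-exponential case). The order of a sum is at most the max of the orders, so ρ ≤ 3. For the lower bound: on |z|=r choose arg z so that 2z^3 is real positive; then |e^{2z^3}| = e^{2r^3} while |e^{-4z}| ≤ e^{4r^1} = o(e^{2r^3}). So |f| ≥ e^{2r^3}(1 − o(1)) and ρ ≥ 3. Hence ρ = max(1, 3) = 3.
Therefore ρ = 3.

Order ρ = 3.


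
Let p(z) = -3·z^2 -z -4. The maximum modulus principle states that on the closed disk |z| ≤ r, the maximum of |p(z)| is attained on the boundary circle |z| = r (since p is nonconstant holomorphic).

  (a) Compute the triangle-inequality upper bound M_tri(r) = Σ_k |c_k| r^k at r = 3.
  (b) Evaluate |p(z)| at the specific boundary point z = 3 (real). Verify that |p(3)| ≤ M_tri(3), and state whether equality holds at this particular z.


Coefficients: c_0 = -4, c_1 = -1, c_2 = -3. Radius r = 3.
Part (a). Triangle bound: M_tri(r) = Σ_k |c_k| r^k
  = |-4|·3^0 + |-1|·3^1 + |-3|·3^2
  = 4 + 3 + 27 = 34.
This bounds M(r) := max_{|z|=r} |p(z)| from above; equality holds iff all terms c_k z^k can be made to align in phase at a single z on |z|=r.
Part (b). At z = 3 (real, on the circle |z| = r):
  p(3) = (-4)·3^0 + (-1)·3^1 + (-3)·3^2 = -34.
  |p(3)| = 34.
Since all nonzero coefficients share the same sign, |p(3)| = 34 = M_tri(3); the triangle bound is attained at z = 3, so in fact M(r) = 34.

M_tri(3) = 34; |p(3)| = 34; equality at z=3: yes.


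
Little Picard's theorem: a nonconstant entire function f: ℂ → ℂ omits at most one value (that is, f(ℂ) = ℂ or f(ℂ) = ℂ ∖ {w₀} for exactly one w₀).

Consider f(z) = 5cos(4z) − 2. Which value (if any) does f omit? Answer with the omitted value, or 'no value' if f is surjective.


Little Picard bounds the complement of f(ℂ) to at most one point.
cos is entire and surjective onto ℂ: for every w ∈ ℂ, cos(ζ) = w has a solution ζ ∈ ℂ (e.g., via the complex inverse arccos). With ζ = 4z this gives z = ζ/(4). Then 5·cos(4z) takes every value in 5·ℂ = ℂ, and adding -2 is a bijection of ℂ. So f is surjective and omits no value. (Note: only on the real line is cos bounded by [−1, 1].)

Omitted value: no value.


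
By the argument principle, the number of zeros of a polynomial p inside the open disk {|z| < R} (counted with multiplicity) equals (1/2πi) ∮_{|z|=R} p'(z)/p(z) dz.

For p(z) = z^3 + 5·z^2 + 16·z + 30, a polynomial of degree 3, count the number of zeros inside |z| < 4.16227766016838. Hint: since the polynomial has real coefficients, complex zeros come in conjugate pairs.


The zeros of p are: -3, (-1 + 3i), (-1 - 3i).
Their magnitudes are: 3, 3.162, 3.162.
Zeros with |z| < R = 4.16227766016838: -3, (-1 + 3i), (-1 - 3i).
Count = 3.
By the argument principle, (1/2πi) ∮_{|z|=R} p'(z)/p(z) dz equals exactly this count.

Number of zeros inside |z| < 4.16227766016838: 3.


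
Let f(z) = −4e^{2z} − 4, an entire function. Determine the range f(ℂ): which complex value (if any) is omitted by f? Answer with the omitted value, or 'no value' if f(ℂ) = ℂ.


Little Picard bounds the complement of f(ℂ) to at most one point.
e^{2z} is never zero on ℂ, so -4·e^{2z} takes every value in ℂ ∖ {0}. Adding -4 shifts the range to ℂ ∖ {-4}. Thus f omits exactly the value -4.

Omitted value: -4.


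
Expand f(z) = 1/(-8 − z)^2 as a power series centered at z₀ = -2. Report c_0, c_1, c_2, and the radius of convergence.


Let w = z − z₀, so z = z₀ + w.
Then -8 − z = -8 − (z₀ + w) = (-8 − z₀) − w = -6 − w.
f(z) = 1/(-6 − w)^2 = (1/(-6)^2) · (1 − w/(-6))^{−2}.
By the binomial series (1−u)^{−2} = Σ_{n≥0} C(n+1, 1) u^n for |u|<1, with u = w/(-6):
  c_n = C(n+1, 1) / (-6)^(n+2).
  c_0 = 1/(-6)^2 = 1/36.
  c_1 = 2/(-6)^3 = -1/108.
  c_2 = 3/(-6)^4 = 1/432.
The series is valid for |w/d| < 1, i.e. |z − z₀| < |d|.
Radius of convergence: R = |-8 − z₀| = |-6| = 6 (distance from z₀ to the singularity z = -8).

c_0 = 1/36, c_1 = -1/108, c_2 = 1/432; R = 6.


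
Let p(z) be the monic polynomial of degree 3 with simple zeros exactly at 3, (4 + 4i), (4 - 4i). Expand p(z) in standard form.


The polynomial is p(z) = ∏_{α ∈ S} (z − α), where S = {3, (4 + 4i), (4 - 4i)}.
Expanding the product yields: p(z) = z^3 -11·z^2 + 56·z -96.
Note conjugate pairs combine to real quadratics: (z − (4+4i))(z − (4−4i)) = z² − 8z + 32.
The resulting polynomial has degree 3 and real coefficients as required.

p(z) = z^3 -11·z^2 + 56·z -96.


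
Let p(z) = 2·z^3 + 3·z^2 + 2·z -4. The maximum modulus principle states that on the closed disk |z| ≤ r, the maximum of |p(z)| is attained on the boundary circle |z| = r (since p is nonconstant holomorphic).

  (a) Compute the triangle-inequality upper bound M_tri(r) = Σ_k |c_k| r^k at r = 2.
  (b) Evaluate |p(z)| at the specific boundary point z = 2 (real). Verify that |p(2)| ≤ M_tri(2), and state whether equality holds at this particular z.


Coefficients: c_0 = -4, c_1 = 2, c_2 = 3, c_3 = 2. Radius r = 2.
Part (a). Triangle bound: M_tri(r) = Σ_k |c_k| r^k
  = |-4|·2^0 + |2|·2^1 + |3|·2^2 + |2|·2^3
  = 4 + 4 + 12 + 16 = 36.
This bounds M(r) := max_{|z|=r} |p(z)| from above; equality holds iff all terms c_k z^k can be made to align in phase at a single z on |z|=r.
Part (b). At z = 2 (real, on the circle |z| = r):
  p(2) = (-4)·2^0 + (2)·2^1 + (3)·2^2 + (2)·2^3 = 28.
  |p(2)| = 28.
Check: |p(2)| = 28 ≤ 36 = M_tri(2). ✓ Equality does not hold at z = 2 (the coefficients have mixed signs, so the terms do not all align in phase there).

M_tri(2) = 36; |p(2)| = 28; equality at z=2: no.


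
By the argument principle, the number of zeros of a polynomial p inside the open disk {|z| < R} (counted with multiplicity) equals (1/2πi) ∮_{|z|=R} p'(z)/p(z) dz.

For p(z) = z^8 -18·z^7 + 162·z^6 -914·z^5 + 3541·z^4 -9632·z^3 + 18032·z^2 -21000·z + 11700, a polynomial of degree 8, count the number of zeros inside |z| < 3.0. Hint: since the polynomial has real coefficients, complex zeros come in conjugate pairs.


The zeros of p are: (1 + 3i), (1 - 3i), (3 + 3i), (3 - 3i), (3 + 2i), (3 - 2i), (2 + 1i), (2 - 1i).
Their magnitudes are: 3.162, 3.162, 4.243, 4.243, 3.606, 3.606, 2.236, 2.236.
Zeros with |z| < R = 3.0: (2 + 1i), (2 - 1i).
Count = 2.
By the argument principle, (1/2πi) ∮_{|z|=R} p'(z)/p(z) dz equals exactly this count.

Number of zeros inside |z| < 3.0: 2.


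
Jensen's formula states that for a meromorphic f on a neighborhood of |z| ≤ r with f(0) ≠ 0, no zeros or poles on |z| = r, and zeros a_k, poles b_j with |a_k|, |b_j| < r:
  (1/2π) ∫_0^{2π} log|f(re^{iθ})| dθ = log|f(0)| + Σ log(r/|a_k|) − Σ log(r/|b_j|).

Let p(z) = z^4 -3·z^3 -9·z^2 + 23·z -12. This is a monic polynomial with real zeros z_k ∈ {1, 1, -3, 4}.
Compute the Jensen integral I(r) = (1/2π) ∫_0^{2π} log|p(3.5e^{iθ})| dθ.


Zeros: -3, 1, 1, 4; r = 3.5.
Inside |z| < r: -3, 1, 1. Outside (|z| ≥ r): 4.
p(0) = -12, so log|p(0)| = log(12) = 2.4849.
Apply Jensen: I(r) = log|p(0)| + Σ_k log(r/|z_k|), summed over zeros inside |z| < r.
  log(r/|z_k|) for z_k = 1: log(3.5/1) = 1.2528
  log(r/|z_k|) for z_k = 1: log(3.5/1) = 1.2528
  log(r/|z_k|) for z_k = -3: log(3.5/3) = 0.1542
  Outside zeros (4) contribute nothing to the Jensen sum.
Sum over inside zeros: 2.6597.
I(r) = log|p(0)| + (inside sum) = 2.4849 + 2.6597 = 5.1446.
Note: since some zeros are outside |z| ≤ r, the simplified n·log(r) form does NOT apply — only the inside zeros contribute.

I(r) ≈ 5.1446.


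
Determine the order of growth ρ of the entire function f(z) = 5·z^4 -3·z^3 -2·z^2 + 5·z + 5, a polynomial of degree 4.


|f(z)| ≤ Σ|c_k|·r^k = O(r^4) as r → ∞. Polynomial growth is O(e^{r^ε}) for every ε > 0 (since r^4/e^{r^ε} → 0), so ρ ≤ ε for all ε > 0, i.e. ρ = 0. Every nonconstant polynomial has order 0.
Therefore ρ = 0.

Order ρ = 0.


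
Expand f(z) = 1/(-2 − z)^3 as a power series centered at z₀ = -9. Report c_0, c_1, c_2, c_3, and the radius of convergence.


Let w = z − z₀, so z = z₀ + w.
Then -2 − z = -2 − (z₀ + w) = (-2 − z₀) − w = 7 − w.
f(z) = 1/(7 − w)^3 = (1/(7)^3) · (1 − w/(7))^{−3}.
By the binomial series (1−u)^{−3} = Σ_{n≥0} C(n+2, 2) u^n for |u|<1, with u = w/(7):
  c_n = C(n+2, 2) / (7)^(n+3).
  c_0 = 1/(7)^3 = 1/343.
  c_1 = 3/(7)^4 = 3/2401.
  c_2 = 6/(7)^5 = 6/16807.
  c_3 = 10/(7)^6 = 10/117649.
The series is valid for |w/d| < 1, i.e. |z − z₀| < |d|.
Radius of convergence: R = |-2 − z₀| = |7| = 7 (distance from z₀ to the singularity z = -2).

c_0 = 1/343, c_1 = 3/2401, c_2 = 6/16807, c_3 = 10/117649; R = 7.


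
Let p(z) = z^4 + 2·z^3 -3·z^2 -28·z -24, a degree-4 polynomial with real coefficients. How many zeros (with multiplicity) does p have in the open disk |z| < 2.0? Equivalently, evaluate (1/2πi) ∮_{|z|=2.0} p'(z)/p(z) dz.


The zeros of p are: -1, 3, (-2 + 2i), (-2 - 2i).
Their magnitudes are: 1, 3, 2.828, 2.828.
Zeros with |z| < R = 2.0: -1.
Count = 1.
By the argument principle, (1/2πi) ∮_{|z|=R} p'(z)/p(z) dz equals exactly this count.

Number of zeros inside |z| < 2.0: 1.


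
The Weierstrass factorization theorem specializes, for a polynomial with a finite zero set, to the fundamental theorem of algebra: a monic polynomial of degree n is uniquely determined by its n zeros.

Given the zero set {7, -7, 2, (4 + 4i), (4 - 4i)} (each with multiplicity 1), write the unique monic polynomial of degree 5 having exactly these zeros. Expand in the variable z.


The polynomial is p(z) = ∏_{α ∈ S} (z − α), where S = {7, -7, 2, (4 + 4i), (4 - 4i)}.
Expanding the product yields: p(z) = z^5 -10·z^4 -z^3 + 426·z^2 -2352·z + 3136.
Note conjugate pairs combine to real quadratics: (z − (4+4i))(z − (4−4i)) = z² − 8z + 32.
The resulting polynomial has degree 5 and real coefficients as required.

p(z) = z^5 -10·z^4 -z^3 + 426·z^2 -2352·z + 3136.


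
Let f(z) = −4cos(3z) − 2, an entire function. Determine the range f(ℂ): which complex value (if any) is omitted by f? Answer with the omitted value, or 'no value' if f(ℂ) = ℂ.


Little Picard bounds the complement of f(ℂ) to at most one point.
cos is entire and surjective onto ℂ: for every w ∈ ℂ, cos(ζ) = w has a solution ζ ∈ ℂ (e.g., via the complex inverse arccos). With ζ = 3z this gives z = ζ/(3). Then -4·cos(3z) takes every value in -4·ℂ = ℂ, and adding -2 is a bijection of ℂ. So f is surjective and omits no value. (Note: only on the real line is cos bounded by [−1, 1].)

Omitted value: no value.


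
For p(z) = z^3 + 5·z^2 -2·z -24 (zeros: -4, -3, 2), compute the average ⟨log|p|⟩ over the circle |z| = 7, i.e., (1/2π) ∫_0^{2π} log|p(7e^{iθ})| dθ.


Zeros: -4, -3, 2; r = 7.
Inside |z| < r: -4, -3, 2. Outside (|z| ≥ r): ∅.
p(0) = -24, so log|p(0)| = log(24) = 3.1781.
Apply Jensen: I(r) = log|p(0)| + Σ_k log(r/|z_k|), summed over zeros inside |z| < r.
  log(r/|z_k|) for z_k = -4: log(7/4) = 0.5596
  log(r/|z_k|) for z_k = -3: log(7/3) = 0.8473
  log(r/|z_k|) for z_k = 2: log(7/2) = 1.2528
Sum over inside zeros: 2.6597.
I(r) = log|p(0)| + (inside sum) = 3.1781 + 2.6597 = 5.8377.
Closed form (all zeros inside, monic): I(r) = n·log(r) = 3·log(7) = 5.8377. ✓

I(r) ≈ 5.8377.


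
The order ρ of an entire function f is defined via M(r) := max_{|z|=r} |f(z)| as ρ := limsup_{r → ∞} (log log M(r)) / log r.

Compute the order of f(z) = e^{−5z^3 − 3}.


|e^{−5z^3 − 3}| = e^{Re(-5·z^3) + -3} ≤ e^{5|z|^3 + -3} = e^{5r^3 + -3} on |z| = r, so ρ ≤ 3. Choosing z on |z|=r so that -5·z^3 is real positive (always possible by picking arg z appropriately) gives |f(z)| = e^{5r^3 + -3}, matching the bound. The additive constant -3 does not affect log log M(r) ~ 3·log r. Hence ρ = 3.
Therefore ρ = 3.

Order ρ = 3.


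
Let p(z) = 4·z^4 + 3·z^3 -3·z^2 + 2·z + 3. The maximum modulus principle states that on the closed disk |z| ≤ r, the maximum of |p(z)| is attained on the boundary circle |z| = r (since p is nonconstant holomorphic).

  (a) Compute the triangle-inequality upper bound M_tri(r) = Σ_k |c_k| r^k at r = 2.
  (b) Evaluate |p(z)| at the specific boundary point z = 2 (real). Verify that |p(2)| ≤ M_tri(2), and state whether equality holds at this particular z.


Coefficients: c_0 = 3, c_1 = 2, c_2 = -3, c_3 = 3, c_4 = 4. Radius r = 2.
Part (a). Triangle bound: M_tri(r) = Σ_k |c_k| r^k
  = |3|·2^0 + |2|·2^1 + |-3|·2^2 + |3|·2^3 + |4|·2^4
  = 3 + 4 + 12 + 24 + 64 = 107.
This bounds M(r) := max_{|z|=r} |p(z)| from above; equality holds iff all terms c_k z^k can be made to align in phase at a single z on |z|=r.
Part (b). At z = 2 (real, on the circle |z| = r):
  p(2) = (3)·2^0 + (2)·2^1 + (-3)·2^2 + (3)·2^3 + (4)·2^4 = 83.
  |p(2)| = 83.
Check: |p(2)| = 83 ≤ 107 = M_tri(2). ✓ Equality does not hold at z = 2 (the coefficients have mixed signs, so the terms do not all align in phase there).

M_tri(2) = 107; |p(2)| = 83; equality at z=2: no.


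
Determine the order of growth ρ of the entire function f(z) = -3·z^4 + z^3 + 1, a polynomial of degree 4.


|f(z)| ≤ Σ|c_k|·r^k = O(r^4) as r → ∞. Polynomial growth is O(e^{r^ε}) for every ε > 0 (since r^4/e^{r^ε} → 0), so ρ ≤ ε for all ε > 0, i.e. ρ = 0. Every nonconstant polynomial has order 0.
Therefore ρ = 0.

Order ρ = 0.


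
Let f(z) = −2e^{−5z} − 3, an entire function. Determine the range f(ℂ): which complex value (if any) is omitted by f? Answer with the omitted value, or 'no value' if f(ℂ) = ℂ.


Little Picard bounds the complement of f(ℂ) to at most one point.
e^{−5z} is never zero on ℂ, so -2·e^{−5z} takes every value in ℂ ∖ {0}. Adding -3 shifts the range to ℂ ∖ {-3}. Thus f omits exactly the value -3.

Omitted value: -3.


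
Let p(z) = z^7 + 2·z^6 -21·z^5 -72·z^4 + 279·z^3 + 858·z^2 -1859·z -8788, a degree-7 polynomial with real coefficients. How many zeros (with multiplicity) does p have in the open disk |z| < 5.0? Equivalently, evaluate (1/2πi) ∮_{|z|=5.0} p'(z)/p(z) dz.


The zeros of p are: (-3 + 2i), (-3 - 2i), 4, (-3 + 2i), (-3 - 2i), (3 + 2i), (3 - 2i).
Their magnitudes are: 3.606, 3.606, 4, 3.606, 3.606, 3.606, 3.606.
Zeros with |z| < R = 5.0: (-3 + 2i), (-3 - 2i), 4, (-3 + 2i), (-3 - 2i), (3 + 2i), (3 - 2i).
Count = 7.
By the argument principle, (1/2πi) ∮_{|z|=R} p'(z)/p(z) dz equals exactly this count.

Number of zeros inside |z| < 5.0: 7.


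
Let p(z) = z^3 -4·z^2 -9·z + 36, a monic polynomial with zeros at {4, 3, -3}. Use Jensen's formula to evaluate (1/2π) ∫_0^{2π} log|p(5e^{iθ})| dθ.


Zeros: -3, 3, 4; r = 5.
Inside |z| < r: -3, 3, 4. Outside (|z| ≥ r): ∅.
p(0) = 36, so log|p(0)| = log(36) = 3.5835.
Apply Jensen: I(r) = log|p(0)| + Σ_k log(r/|z_k|), summed over zeros inside |z| < r.
  log(r/|z_k|) for z_k = 4: log(5/4) = 0.2231
  log(r/|z_k|) for z_k = 3: log(5/3) = 0.5108
  log(r/|z_k|) for z_k = -3: log(5/3) = 0.5108
Sum over inside zeros: 1.2448.
I(r) = log|p(0)| + (inside sum) = 3.5835 + 1.2448 = 4.8283.
Closed form (all zeros inside, monic): I(r) = n·log(r) = 3·log(5) = 4.8283. ✓

I(r) ≈ 4.8283.


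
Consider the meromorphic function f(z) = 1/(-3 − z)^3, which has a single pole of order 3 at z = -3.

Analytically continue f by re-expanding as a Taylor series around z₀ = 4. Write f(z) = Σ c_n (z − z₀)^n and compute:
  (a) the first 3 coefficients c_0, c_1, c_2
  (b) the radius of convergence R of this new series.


Let w = z − z₀, so z = z₀ + w.
Then -3 − z = -3 − (z₀ + w) = (-3 − z₀) − w = -7 − w.
f(z) = 1/(-7 − w)^3 = (1/(-7)^3) · (1 − w/(-7))^{−3}.
By the binomial series (1−u)^{−3} = Σ_{n≥0} C(n+2, 2) u^n for |u|<1, with u = w/(-7):
  c_n = C(n+2, 2) / (-7)^(n+3).
  c_0 = 1/(-7)^3 = -1/343.
  c_1 = 3/(-7)^4 = 3/2401.
  c_2 = 6/(-7)^5 = -6/16807.
The series is valid for |w/d| < 1, i.e. |z − z₀| < |d|.
Radius of convergence: R = |-3 − z₀| = |-7| = 7 (distance from z₀ to the singularity z = -3).

c_0 = -1/343, c_1 = 3/2401, c_2 = -6/16807; R = 7.


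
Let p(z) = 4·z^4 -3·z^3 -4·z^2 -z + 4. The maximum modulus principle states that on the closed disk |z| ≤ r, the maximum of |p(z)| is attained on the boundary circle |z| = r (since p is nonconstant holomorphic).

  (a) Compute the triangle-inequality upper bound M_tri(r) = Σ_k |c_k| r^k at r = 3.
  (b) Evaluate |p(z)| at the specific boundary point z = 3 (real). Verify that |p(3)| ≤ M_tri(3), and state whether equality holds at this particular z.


Coefficients: c_0 = 4, c_1 = -1, c_2 = -4, c_3 = -3, c_4 = 4. Radius r = 3.
Part (a). Triangle bound: M_tri(r) = Σ_k |c_k| r^k
  = |4|·3^0 + |-1|·3^1 + |-4|·3^2 + |-3|·3^3 + |4|·3^4
  = 4 + 3 + 36 + 81 + 324 = 448.
This bounds M(r) := max_{|z|=r} |p(z)| from above; equality holds iff all terms c_k z^k can be made to align in phase at a single z on |z|=r.
Part (b). At z = 3 (real, on the circle |z| = r):
  p(3) = (4)·3^0 + (-1)·3^1 + (-4)·3^2 + (-3)·3^3 + (4)·3^4 = 208.
  |p(3)| = 208.
Check: |p(3)| = 208 ≤ 448 = M_tri(3). ✓ Equality does not hold at z = 3 (the coefficients have mixed signs, so the terms do not all align in phase there).

M_tri(3) = 448; |p(3)| = 208; equality at z=3: no.


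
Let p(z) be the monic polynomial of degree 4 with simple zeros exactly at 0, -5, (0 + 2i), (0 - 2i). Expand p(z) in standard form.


The polynomial is p(z) = ∏_{α ∈ S} (z − α), where S = {0, -5, (0 + 2i), (0 - 2i)}.
Expanding the product yields: p(z) = z^4 + 5·z^3 + 4·z^2 + 20·z.
Note conjugate pairs combine to real quadratics: (z − (0+2i))(z − (0−2i)) = z² + 4.
The resulting polynomial has degree 4 and real coefficients as required.

p(z) = z^4 + 5·z^3 + 4·z^2 + 20·z.


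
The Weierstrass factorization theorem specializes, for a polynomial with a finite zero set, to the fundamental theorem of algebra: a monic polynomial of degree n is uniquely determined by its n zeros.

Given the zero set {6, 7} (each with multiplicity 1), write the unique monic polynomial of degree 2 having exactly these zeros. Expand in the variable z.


The polynomial is p(z) = ∏_{α ∈ S} (z − α), where S = {6, 7}.
Expanding the product yields: p(z) = z^2 -13·z + 42.
The resulting polynomial has degree 2 and real coefficients as required.

p(z) = z^2 -13·z + 42.


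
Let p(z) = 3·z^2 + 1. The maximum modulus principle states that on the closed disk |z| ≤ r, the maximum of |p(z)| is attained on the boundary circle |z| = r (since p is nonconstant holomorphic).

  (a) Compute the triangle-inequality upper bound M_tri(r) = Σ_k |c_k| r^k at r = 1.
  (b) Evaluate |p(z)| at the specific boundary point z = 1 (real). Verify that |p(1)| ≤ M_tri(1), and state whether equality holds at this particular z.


Coefficients: c_0 = 1, c_1 = 0, c_2 = 3. Radius r = 1.
Part (a). Triangle bound: M_tri(r) = Σ_k |c_k| r^k
  = |1|·1^0 + |0|·1^1 + |3|·1^2
  = 1 + 0 + 3 = 4.
This bounds M(r) := max_{|z|=r} |p(z)| from above; equality holds iff all terms c_k z^k can be made to align in phase at a single z on |z|=r.
Part (b). At z = 1 (real, on the circle |z| = r):
  p(1) = (1)·1^0 + (0)·1^1 + (3)·1^2 = 4.
  |p(1)| = 4.
Since all nonzero coefficients share the same sign, |p(1)| = 4 = M_tri(1); the triangle bound is attained at z = 1, so in fact M(r) = 4.

M_tri(1) = 4; |p(1)| = 4; equality at z=1: yes.


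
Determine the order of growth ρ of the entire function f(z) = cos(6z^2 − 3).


Write cos(w) = (e^{iw} ± e^{−iw})/(2 or 2i), so |cos(w)| ≤ e^{|w|}. With w = 6z^2 − 3, |w| ≤ 6r^2 + 3 on |z|=r, giving M(r) ≤ e^{6r^2 + 3} and ρ ≤ 2. For the lower bound, choose z on |z|=r with 6z^2 purely imaginary of modulus 6r^2; then |cos(6z^2 − 3)| grows like e^{6r^2}/2, so ρ ≥ 2. Hence ρ = 2.
Therefore ρ = 2.

Order ρ = 2.


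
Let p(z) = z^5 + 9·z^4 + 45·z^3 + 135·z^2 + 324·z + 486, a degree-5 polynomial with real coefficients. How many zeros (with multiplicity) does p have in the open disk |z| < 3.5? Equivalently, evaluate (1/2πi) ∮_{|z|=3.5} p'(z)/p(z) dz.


The zeros of p are: -3, (0 + 3i), (0 - 3i), (-3 + 3i), (-3 - 3i).
Their magnitudes are: 3, 3, 3, 4.243, 4.243.
Zeros with |z| < R = 3.5: -3, (0 + 3i), (0 - 3i).
Count = 3.
By the argument principle, (1/2πi) ∮_{|z|=R} p'(z)/p(z) dz equals exactly this count.

Number of zeros inside |z| < 3.5: 3.


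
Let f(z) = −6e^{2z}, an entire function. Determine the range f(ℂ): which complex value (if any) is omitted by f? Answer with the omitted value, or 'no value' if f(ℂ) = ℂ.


Little Picard bounds the complement of f(ℂ) to at most one point.
e^{2z} is never zero on ℂ, so -6·e^{2z} takes every value in ℂ ∖ {0}. Adding 0 shifts the range to ℂ ∖ {0}. Thus f omits exactly the value 0.

Omitted value: 0.


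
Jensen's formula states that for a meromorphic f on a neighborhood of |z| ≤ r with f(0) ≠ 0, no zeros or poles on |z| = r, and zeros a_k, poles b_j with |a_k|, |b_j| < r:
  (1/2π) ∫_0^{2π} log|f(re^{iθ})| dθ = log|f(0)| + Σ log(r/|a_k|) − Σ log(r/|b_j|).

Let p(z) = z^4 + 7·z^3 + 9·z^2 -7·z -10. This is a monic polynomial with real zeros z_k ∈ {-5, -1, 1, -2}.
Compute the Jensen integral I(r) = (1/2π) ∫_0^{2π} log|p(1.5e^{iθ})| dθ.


Zeros: -5, -2, -1, 1; r = 1.5.
Inside |z| < r: -1, 1. Outside (|z| ≥ r): -5, -2.
p(0) = -10, so log|p(0)| = log(10) = 2.3026.
Apply Jensen: I(r) = log|p(0)| + Σ_k log(r/|z_k|), summed over zeros inside |z| < r.
  log(r/|z_k|) for z_k = -1: log(1.5/1) = 0.4055
  log(r/|z_k|) for z_k = 1: log(1.5/1) = 0.4055
  Outside zeros (-5, -2) contribute nothing to the Jensen sum.
Sum over inside zeros: 0.8109.
I(r) = log|p(0)| + (inside sum) = 2.3026 + 0.8109 = 3.1135.
Note: since some zeros are outside |z| ≤ r, the simplified n·log(r) form does NOT apply — only the inside zeros contribute.

I(r) ≈ 3.1135.


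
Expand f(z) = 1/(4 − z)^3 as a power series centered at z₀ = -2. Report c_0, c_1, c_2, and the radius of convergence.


Let w = z − z₀, so z = z₀ + w.
Then 4 − z = 4 − (z₀ + w) = (4 − z₀) − w = 6 − w.
f(z) = 1/(6 − w)^3 = (1/(6)^3) · (1 − w/(6))^{−3}.
By the binomial series (1−u)^{−3} = Σ_{n≥0} C(n+2, 2) u^n for |u|<1, with u = w/(6):
  c_n = C(n+2, 2) / (6)^(n+3).
  c_0 = 1/(6)^3 = 1/216.
  c_1 = 3/(6)^4 = 1/432.
  c_2 = 6/(6)^5 = 1/1296.
The series is valid for |w/d| < 1, i.e. |z − z₀| < |d|.
Radius of convergence: R = |4 − z₀| = |6| = 6 (distance from z₀ to the singularity z = 4).

c_0 = 1/216, c_1 = 1/432, c_2 = 1/1296; R = 6.


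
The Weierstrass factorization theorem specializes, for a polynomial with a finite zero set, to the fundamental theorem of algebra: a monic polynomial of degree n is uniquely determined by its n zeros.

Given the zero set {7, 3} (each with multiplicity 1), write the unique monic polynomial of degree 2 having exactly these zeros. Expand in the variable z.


The polynomial is p(z) = ∏_{α ∈ S} (z − α), where S = {7, 3}.
Expanding the product yields: p(z) = z^2 -10·z + 21.
The resulting polynomial has degree 2 and real coefficients as required.

p(z) = z^2 -10·z + 21.


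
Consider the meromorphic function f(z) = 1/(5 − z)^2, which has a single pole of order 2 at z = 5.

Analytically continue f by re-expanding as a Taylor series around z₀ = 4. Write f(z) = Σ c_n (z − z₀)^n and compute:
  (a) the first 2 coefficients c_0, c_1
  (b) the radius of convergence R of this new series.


Let w = z − z₀, so z = z₀ + w.
Then 5 − z = 5 − (z₀ + w) = (5 − z₀) − w = 1 − w.
f(z) = 1/(1 − w)^2 = (1/(1)^2) · (1 − w/(1))^{−2}.
By the binomial series (1−u)^{−2} = Σ_{n≥0} C(n+1, 1) u^n for |u|<1, with u = w/(1):
  c_n = C(n+1, 1) / (1)^(n+2).
  c_0 = 1/(1)^2 = 1.
  c_1 = 2/(1)^3 = 2.
The series is valid for |w/d| < 1, i.e. |z − z₀| < |d|.
Radius of convergence: R = |5 − z₀| = |1| = 1 (distance from z₀ to the singularity z = 5).

c_0 = 1, c_1 = 2; R = 1.


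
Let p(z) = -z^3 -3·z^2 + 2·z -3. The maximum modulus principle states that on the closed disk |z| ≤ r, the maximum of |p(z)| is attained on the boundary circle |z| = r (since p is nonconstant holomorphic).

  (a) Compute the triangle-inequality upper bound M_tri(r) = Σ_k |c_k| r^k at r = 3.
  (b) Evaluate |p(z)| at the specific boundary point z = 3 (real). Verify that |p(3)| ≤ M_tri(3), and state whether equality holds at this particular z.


Coefficients: c_0 = -3, c_1 = 2, c_2 = -3, c_3 = -1. Radius r = 3.
Part (a). Triangle bound: M_tri(r) = Σ_k |c_k| r^k
  = |-3|·3^0 + |2|·3^1 + |-3|·3^2 + |-1|·3^3
  = 3 + 6 + 27 + 27 = 63.
This bounds M(r) := max_{|z|=r} |p(z)| from above; equality holds iff all terms c_k z^k can be made to align in phase at a single z on |z|=r.
Part (b). At z = 3 (real, on the circle |z| = r):
  p(3) = (-3)·3^0 + (2)·3^1 + (-3)·3^2 + (-1)·3^3 = -51.
  |p(3)| = 51.
Check: |p(3)| = 51 ≤ 63 = M_tri(3). ✓ Equality does not hold at z = 3 (the coefficients have mixed signs, so the terms do not all align in phase there).

M_tri(3) = 63; |p(3)| = 51; equality at z=3: no.


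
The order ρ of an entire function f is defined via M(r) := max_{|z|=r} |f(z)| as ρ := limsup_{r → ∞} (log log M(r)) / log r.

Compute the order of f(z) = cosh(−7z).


cosh(w) is a linear combination of e^{iw} and e^{−iw} (or e^w, e^{−w} in the hyperbolic case), so |cosh(w)| ≤ e^{|w|}. With w = −7z, |w| ≤ 7|z| + 0 = 7r + 0 on |z| = r, giving M(r) ≤ e^{7r + 0}, so ρ ≤ 1. On a suitable ray (z = it for sin/cos; z = t for sinh/cosh, t real → ∞), |cosh(−7z)| grows like e^{7|t|}/2, so ρ ≥ 1. Hence ρ = 1.
Therefore ρ = 1.

Order ρ = 1.


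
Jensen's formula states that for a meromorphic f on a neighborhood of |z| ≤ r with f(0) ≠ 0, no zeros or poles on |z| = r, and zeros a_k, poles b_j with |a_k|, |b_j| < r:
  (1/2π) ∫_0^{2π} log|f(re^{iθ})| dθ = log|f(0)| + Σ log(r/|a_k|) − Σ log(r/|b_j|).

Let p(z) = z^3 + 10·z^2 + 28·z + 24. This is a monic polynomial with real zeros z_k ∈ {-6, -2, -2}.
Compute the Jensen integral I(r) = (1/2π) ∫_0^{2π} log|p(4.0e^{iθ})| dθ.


Zeros: -6, -2, -2; r = 4.0.
Inside |z| < r: -2, -2. Outside (|z| ≥ r): -6.
p(0) = 24, so log|p(0)| = log(24) = 3.1781.
Apply Jensen: I(r) = log|p(0)| + Σ_k log(r/|z_k|), summed over zeros inside |z| < r.
  log(r/|z_k|) for z_k = -2: log(4.0/2) = 0.6931
  log(r/|z_k|) for z_k = -2: log(4.0/2) = 0.6931
  Outside zeros (-6) contribute nothing to the Jensen sum.
Sum over inside zeros: 1.3863.
I(r) = log|p(0)| + (inside sum) = 3.1781 + 1.3863 = 4.5643.
Note: since some zeros are outside |z| ≤ r, the simplified n·log(r) form does NOT apply — only the inside zeros contribute.

I(r) ≈ 4.5643.


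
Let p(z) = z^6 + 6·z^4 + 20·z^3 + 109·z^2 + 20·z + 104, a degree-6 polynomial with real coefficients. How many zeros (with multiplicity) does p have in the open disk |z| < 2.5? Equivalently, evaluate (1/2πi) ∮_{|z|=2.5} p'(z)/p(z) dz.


The zeros of p are: (0 + 1i), (0 - 1i), (2 + 3i), (2 - 3i), (-2 + 2i), (-2 - 2i).
Their magnitudes are: 1, 1, 3.606, 3.606, 2.828, 2.828.
Zeros with |z| < R = 2.5: (0 + 1i), (0 - 1i).
Count = 2.
By the argument principle, (1/2πi) ∮_{|z|=R} p'(z)/p(z) dz equals exactly this count.

Number of zeros inside |z| < 2.5: 2.


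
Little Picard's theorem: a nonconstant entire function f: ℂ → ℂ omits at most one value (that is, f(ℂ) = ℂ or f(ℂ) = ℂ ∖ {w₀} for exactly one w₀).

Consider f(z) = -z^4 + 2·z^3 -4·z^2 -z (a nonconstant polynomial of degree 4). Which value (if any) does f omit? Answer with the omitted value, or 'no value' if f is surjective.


Little Picard bounds the complement of f(ℂ) to at most one point.
For every w ∈ ℂ, the equation p(z) − w = 0 is a nonconstant polynomial in z and hence has at least one root by the fundamental theorem of algebra. So p is surjective onto ℂ, omitting no value.

Omitted value: no value.


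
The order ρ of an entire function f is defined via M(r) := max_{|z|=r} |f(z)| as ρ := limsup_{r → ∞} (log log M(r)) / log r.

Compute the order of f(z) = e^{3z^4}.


|e^{3z^4}| = e^{Re(3·z^4) + 0} ≤ e^{3|z|^4 + 0} = e^{3r^4 + 0} on |z| = r, so ρ ≤ 4. Choosing z on |z|=r so that 3·z^4 is real positive (always possible by picking arg z appropriately) gives |f(z)| = e^{3r^4 + 0}, matching the bound. The additive constant 0 does not affect log log M(r) ~ 4·log r. Hence ρ = 4.
Therefore ρ = 4.

Order ρ = 4.
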